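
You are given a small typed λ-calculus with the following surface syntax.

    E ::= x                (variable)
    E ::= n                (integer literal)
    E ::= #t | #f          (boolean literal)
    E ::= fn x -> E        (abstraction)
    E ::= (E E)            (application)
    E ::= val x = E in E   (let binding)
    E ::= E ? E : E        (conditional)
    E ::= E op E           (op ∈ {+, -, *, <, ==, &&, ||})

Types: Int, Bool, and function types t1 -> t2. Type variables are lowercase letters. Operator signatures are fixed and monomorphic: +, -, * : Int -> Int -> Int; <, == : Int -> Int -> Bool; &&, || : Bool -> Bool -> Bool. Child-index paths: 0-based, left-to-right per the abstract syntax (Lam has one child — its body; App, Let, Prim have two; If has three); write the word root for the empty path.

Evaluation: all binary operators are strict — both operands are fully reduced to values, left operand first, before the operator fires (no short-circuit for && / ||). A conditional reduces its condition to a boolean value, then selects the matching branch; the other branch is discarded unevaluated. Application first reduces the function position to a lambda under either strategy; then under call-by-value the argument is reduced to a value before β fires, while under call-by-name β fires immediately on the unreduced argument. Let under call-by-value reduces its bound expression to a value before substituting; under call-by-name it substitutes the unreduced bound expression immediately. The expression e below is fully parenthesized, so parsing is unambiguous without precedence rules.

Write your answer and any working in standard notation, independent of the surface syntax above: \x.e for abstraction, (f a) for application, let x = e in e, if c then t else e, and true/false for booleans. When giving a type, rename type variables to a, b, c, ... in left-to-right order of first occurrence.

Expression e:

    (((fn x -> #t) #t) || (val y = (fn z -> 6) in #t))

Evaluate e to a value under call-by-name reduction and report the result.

Answer: true

Working:
step 0: (((\x.true) true) || (let y = (\z.6) in true))
step 1: [beta@0] (true || (let y = (\z.6) in true))
step 2: [let@1] (true || true)
step 3: [delta@root] true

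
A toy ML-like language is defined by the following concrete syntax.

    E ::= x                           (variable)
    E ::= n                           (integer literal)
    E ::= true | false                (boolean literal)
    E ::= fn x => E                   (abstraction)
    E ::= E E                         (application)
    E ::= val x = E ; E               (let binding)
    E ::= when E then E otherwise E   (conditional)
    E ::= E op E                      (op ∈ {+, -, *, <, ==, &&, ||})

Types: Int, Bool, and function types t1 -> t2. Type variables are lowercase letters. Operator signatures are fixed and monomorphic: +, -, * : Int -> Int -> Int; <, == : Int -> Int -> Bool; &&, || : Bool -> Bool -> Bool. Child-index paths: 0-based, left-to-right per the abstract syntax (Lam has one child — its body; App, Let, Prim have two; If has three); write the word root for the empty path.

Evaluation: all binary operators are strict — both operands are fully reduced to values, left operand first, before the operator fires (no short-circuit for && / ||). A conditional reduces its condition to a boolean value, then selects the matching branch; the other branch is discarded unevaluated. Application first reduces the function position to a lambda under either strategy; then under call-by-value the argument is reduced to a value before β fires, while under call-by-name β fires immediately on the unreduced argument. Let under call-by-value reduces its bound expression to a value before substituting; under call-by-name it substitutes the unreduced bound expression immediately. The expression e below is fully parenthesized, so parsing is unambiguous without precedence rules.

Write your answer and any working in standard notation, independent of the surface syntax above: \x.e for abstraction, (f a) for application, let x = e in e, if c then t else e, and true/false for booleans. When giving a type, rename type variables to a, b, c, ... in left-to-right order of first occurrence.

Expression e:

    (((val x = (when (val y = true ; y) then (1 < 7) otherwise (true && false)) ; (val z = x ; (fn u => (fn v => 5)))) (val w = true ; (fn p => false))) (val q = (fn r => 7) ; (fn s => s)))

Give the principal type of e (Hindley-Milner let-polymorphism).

Working:
let y : Bool
y : Bool
  unify Bool ~ Bool
  unify Int ~ Int
  unify Int ~ Int
  unify Bool ~ Bool
  unify Bool ~ Bool
  unify Bool ~ Bool
let x : Bool
x : Bool
let z : Bool
\v._ : b -> Int
\u._ : a -> b -> Int
let w : Bool
\p._ : c -> Bool
  unify a -> b -> Int ~ (c -> Bool) -> d
  unify a ~ c -> Bool
  unify b -> Int ~ d
_ _ : b -> Int
\r._ : e -> Int
let q : forall. e -> Int
s : f
\s._ : f -> f
  unify b -> Int ~ (f -> f) -> g
  unify b ~ f -> f
  unify Int ~ g
_ _ : Int

Answer: Int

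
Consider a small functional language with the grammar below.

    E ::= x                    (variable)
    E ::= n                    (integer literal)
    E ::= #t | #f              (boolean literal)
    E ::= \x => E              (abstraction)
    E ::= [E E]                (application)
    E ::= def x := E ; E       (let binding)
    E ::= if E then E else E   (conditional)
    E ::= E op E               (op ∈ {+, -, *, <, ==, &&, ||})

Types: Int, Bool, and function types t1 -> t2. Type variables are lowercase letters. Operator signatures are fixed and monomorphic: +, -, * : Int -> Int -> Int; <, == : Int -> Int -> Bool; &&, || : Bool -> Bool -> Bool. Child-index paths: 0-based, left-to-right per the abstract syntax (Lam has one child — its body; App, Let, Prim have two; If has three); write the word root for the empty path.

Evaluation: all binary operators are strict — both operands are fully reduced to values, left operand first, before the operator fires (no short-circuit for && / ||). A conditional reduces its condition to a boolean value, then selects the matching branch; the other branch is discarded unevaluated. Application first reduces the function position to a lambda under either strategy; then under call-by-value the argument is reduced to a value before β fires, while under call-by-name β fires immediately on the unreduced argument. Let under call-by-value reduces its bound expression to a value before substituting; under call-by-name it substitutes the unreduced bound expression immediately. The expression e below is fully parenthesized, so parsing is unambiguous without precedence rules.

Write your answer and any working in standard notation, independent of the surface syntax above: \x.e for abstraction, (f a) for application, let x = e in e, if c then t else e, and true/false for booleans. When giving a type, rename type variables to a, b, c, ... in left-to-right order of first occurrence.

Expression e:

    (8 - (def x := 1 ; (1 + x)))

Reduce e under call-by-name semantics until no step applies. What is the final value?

Trace:
step 0: (8 - (let x = 1 in (1 + x)))
step 1: [let@1] (8 - (1 + 1))
step 2: [delta@1] (8 - 2)
step 3: [delta@root] 6

Answer: 6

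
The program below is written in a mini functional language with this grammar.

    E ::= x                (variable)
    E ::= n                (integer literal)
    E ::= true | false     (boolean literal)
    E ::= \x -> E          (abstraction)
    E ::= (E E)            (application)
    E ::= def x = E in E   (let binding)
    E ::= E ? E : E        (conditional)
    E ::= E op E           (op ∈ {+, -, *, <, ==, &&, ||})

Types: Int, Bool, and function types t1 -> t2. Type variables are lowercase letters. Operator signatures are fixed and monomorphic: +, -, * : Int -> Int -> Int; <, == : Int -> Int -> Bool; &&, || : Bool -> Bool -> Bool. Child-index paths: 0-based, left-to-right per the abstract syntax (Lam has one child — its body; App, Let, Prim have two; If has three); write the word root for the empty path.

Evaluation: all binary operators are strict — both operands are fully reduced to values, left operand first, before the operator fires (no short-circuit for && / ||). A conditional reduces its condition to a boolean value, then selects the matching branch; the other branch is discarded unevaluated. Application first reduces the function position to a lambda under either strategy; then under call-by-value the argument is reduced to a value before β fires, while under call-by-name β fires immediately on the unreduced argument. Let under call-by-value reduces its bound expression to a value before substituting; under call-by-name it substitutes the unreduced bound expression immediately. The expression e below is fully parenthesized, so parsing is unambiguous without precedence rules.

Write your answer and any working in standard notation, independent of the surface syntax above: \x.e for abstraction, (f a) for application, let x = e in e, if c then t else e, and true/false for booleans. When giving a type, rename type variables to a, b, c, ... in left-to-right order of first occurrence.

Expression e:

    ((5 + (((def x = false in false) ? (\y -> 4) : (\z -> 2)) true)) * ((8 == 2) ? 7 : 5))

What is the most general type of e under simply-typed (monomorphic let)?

Derivation:
  unify Int ~ Int
let x : Bool
  unify Bool ~ Bool
\y._ : a -> Int
\z._ : b -> Int
  unify a -> Int ~ b -> Int
  unify a ~ b
  unify Int ~ Int
  unify b -> Int ~ Bool -> c
  unify b ~ Bool
  unify Int ~ c
_ _ : Int
  unify Int ~ Int
  unify Int ~ Int
  unify Int ~ Int
  unify Int ~ Int
  unify Bool ~ Bool
  unify Int ~ Int
  unify Int ~ Int

Answer: Int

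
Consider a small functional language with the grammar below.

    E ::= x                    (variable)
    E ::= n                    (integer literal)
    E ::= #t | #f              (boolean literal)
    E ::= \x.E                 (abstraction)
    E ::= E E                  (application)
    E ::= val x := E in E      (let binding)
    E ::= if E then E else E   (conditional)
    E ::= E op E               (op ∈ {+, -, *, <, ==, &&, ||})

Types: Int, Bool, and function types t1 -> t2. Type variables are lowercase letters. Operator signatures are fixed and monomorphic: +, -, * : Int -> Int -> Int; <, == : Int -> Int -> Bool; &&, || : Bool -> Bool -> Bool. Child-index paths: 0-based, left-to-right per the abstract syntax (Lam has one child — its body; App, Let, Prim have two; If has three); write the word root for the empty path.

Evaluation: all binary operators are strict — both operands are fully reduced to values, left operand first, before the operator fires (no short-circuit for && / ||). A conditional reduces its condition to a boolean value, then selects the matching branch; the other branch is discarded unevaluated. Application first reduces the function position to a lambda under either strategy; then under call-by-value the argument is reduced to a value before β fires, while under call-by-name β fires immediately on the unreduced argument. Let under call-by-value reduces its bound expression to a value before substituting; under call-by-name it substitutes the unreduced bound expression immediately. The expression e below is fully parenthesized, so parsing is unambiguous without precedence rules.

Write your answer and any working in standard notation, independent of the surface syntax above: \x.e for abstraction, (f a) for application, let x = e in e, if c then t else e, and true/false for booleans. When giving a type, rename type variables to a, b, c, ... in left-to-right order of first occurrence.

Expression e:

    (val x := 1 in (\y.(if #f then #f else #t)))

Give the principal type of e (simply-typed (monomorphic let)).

Answer: a -> Bool

Derivation:
let x : Int
  unify Bool ~ Bool
  unify Bool ~ Bool
\y._ : a -> Bool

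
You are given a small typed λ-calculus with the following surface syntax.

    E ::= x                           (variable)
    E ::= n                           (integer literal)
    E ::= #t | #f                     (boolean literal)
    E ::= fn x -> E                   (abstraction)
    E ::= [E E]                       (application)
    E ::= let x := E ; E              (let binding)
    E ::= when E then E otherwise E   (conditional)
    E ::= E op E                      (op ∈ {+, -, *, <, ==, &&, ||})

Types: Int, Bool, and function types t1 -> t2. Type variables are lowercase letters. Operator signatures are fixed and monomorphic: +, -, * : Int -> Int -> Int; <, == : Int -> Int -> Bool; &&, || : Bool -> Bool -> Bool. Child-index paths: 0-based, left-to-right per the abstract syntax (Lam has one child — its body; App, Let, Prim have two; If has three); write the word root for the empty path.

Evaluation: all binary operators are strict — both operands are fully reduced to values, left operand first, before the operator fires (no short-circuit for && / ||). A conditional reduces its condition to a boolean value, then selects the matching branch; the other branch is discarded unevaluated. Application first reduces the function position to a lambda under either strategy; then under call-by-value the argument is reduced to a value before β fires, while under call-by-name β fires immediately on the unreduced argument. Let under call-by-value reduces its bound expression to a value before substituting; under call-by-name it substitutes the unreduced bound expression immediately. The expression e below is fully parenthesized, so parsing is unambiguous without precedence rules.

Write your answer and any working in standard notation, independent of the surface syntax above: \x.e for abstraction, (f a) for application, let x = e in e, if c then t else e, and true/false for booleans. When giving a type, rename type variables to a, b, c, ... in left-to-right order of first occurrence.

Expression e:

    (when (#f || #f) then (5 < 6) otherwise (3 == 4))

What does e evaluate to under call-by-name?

Answer: false

Trace:
step 0: (if (false || false) then (5 < 6) else (3 == 4))
step 1: [delta@0] (if false then (5 < 6) else (3 == 4))
step 2: [if@root] (3 == 4)
step 3: [delta@root] false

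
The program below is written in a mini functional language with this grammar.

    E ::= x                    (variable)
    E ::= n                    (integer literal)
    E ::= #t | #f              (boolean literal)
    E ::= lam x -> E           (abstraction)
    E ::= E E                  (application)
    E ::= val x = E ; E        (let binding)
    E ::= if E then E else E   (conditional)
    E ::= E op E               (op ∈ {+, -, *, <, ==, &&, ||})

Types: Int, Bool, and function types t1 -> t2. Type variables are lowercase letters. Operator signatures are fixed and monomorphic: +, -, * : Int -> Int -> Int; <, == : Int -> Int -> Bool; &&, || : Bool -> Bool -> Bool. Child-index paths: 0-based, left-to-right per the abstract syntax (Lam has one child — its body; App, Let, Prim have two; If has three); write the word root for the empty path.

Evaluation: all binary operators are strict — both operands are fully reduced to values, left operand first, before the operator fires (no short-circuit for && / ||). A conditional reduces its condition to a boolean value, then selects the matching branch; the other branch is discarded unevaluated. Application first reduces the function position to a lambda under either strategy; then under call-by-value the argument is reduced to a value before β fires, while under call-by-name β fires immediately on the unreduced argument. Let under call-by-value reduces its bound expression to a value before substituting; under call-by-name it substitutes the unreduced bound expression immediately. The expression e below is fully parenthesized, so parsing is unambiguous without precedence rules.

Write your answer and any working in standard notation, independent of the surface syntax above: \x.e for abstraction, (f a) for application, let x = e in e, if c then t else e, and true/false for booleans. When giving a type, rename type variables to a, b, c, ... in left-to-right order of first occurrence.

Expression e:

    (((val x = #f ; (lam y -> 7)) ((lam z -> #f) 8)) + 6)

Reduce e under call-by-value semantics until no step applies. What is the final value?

Working:
step 0: (((let x = false in (\y.7)) ((\z.false) 8)) + 6)
step 1: [let@0.0] (((\y.7) ((\z.false) 8)) + 6)
step 2: [beta@0.1] (((\y.7) false) + 6)
step 3: [beta@0] (7 + 6)
step 4: [delta@root] 13

Answer: 13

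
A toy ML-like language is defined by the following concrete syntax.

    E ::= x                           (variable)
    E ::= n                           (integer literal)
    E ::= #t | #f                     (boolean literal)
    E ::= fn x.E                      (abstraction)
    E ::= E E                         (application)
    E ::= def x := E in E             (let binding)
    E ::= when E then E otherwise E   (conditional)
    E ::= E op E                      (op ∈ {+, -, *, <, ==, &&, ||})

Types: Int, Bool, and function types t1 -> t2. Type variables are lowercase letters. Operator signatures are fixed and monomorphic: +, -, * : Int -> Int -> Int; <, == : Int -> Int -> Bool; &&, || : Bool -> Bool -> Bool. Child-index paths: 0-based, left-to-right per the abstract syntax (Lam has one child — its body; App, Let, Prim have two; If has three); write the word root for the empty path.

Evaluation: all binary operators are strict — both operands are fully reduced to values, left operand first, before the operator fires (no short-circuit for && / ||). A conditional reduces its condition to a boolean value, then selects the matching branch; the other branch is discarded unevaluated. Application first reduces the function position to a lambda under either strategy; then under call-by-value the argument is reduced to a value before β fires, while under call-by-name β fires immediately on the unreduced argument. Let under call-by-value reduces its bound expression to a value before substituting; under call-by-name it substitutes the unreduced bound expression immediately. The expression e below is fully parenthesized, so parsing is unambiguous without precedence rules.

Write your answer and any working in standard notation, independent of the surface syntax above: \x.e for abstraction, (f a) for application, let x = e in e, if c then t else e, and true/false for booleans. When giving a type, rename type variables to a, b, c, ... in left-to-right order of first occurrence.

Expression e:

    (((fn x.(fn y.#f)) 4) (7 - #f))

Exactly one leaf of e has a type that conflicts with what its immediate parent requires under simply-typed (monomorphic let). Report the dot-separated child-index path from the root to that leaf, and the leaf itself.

Working:
\y._ : b -> Bool
\x._ : a -> b -> Bool
  unify a -> b -> Bool ~ Int -> c
  unify a ~ Int
  unify b -> Bool ~ c
_ _ : b -> Bool
  unify Int ~ Int
  unify Bool ~ Int
  FAIL: mismatch Bool ~ Int

Answer: 1.1 : false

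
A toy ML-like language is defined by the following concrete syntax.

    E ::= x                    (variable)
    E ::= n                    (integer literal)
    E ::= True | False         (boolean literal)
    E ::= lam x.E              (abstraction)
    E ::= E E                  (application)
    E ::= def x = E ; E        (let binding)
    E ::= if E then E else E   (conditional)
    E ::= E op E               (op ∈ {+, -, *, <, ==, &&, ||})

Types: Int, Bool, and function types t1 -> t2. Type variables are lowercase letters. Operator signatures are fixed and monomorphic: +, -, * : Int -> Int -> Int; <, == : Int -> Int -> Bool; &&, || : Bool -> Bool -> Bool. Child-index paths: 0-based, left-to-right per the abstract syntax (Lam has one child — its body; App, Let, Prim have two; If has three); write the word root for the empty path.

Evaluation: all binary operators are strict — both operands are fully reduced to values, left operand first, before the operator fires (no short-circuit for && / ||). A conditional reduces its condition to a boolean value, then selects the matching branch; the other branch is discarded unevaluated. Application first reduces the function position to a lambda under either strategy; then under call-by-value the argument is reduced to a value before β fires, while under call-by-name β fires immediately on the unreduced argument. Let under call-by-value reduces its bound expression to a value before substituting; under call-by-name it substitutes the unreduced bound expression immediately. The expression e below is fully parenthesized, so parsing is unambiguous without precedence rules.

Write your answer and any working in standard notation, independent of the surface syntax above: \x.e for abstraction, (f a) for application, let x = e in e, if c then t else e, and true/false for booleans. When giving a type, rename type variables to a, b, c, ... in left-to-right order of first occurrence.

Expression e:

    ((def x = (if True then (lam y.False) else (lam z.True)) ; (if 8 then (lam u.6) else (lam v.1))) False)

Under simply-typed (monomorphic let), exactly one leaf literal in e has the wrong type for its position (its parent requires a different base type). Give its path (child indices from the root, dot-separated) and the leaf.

Trace:
  unify Bool ~ Bool
\y._ : a -> Bool
\z._ : b -> Bool
  unify a -> Bool ~ b -> Bool
  unify a ~ b
  unify Bool ~ Bool
let x : b -> Bool
  unify Int ~ Bool
  FAIL: mismatch Int ~ Bool

Answer: 0.1.0 : 8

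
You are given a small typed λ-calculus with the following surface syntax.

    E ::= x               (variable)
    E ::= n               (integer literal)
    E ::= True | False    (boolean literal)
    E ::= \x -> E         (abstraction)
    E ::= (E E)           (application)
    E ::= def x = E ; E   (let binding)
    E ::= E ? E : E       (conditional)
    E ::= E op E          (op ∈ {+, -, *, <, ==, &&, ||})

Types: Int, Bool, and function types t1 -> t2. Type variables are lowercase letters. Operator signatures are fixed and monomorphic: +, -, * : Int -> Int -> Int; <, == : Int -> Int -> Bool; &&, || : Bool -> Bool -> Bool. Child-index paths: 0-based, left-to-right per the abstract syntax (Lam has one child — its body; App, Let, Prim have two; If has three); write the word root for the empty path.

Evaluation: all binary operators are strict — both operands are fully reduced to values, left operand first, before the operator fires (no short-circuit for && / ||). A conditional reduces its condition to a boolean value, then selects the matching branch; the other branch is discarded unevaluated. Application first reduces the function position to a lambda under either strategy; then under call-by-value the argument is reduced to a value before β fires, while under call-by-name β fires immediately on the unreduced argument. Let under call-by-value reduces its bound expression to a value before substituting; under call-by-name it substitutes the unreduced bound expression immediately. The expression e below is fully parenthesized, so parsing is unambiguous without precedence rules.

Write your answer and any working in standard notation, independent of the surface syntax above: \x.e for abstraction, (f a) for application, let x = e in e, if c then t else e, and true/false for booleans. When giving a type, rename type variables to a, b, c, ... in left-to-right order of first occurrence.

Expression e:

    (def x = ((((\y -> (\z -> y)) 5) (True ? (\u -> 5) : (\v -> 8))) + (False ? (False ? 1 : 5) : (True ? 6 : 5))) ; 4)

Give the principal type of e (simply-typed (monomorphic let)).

Working:
y : a
\z._ : b -> a
\y._ : a -> b -> a
  unify a -> b -> a ~ Int -> c
  unify a ~ Int
  unify b -> Int ~ c
_ _ : b -> Int
  unify Bool ~ Bool
\u._ : d -> Int
\v._ : e -> Int
  unify d -> Int ~ e -> Int
  unify d ~ e
  unify Int ~ Int
  unify b -> Int ~ (e -> Int) -> f
  unify b ~ e -> Int
  unify Int ~ f
_ _ : Int
  unify Int ~ Int
  unify Bool ~ Bool
  unify Bool ~ Bool
  unify Int ~ Int
  unify Bool ~ Bool
  unify Int ~ Int
  unify Int ~ Int
  unify Int ~ Int
let x : Int

Answer: Int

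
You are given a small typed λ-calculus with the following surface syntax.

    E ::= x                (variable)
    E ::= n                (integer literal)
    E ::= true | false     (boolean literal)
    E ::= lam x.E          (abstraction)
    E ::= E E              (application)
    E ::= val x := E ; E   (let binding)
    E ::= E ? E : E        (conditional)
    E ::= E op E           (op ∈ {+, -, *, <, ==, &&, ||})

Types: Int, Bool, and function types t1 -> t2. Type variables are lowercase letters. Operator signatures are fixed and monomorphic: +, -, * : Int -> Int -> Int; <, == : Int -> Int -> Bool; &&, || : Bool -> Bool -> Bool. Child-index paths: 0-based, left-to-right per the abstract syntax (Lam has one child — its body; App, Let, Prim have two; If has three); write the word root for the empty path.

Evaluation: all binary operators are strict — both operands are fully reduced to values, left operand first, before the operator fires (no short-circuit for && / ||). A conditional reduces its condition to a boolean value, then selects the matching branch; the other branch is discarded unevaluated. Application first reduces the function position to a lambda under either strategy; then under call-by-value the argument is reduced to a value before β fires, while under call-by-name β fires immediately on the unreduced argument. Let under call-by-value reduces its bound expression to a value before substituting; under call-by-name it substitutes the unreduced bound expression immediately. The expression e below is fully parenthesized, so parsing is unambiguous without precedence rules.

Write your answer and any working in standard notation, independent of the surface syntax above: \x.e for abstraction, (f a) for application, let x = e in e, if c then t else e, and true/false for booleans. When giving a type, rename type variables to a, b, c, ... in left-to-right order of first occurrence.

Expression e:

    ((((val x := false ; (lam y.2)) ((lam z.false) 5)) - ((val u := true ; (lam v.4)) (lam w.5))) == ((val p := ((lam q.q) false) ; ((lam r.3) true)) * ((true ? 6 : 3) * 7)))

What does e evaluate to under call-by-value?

Working:
step 0: ((((let x = false in (\y.2)) ((\z.false) 5)) - ((let u = true in (\v.4)) (\w.5))) == ((let p = ((\q.q) false) in ((\r.3) true)) * ((if true then 6 else 3) * 7)))
step 1: [let@0.0.0] ((((\y.2) ((\z.false) 5)) - ((let u = true in (\v.4)) (\w.5))) == ((let p = ((\q.q) false) in ((\r.3) true)) * ((if true then 6 else 3) * 7)))
step 2: [beta@0.0.1] ((((\y.2) false) - ((let u = true in (\v.4)) (\w.5))) == ((let p = ((\q.q) false) in ((\r.3) true)) * ((if true then 6 else 3) * 7)))
step 3: [beta@0.0] ((2 - ((let u = true in (\v.4)) (\w.5))) == ((let p = ((\q.q) false) in ((\r.3) true)) * ((if true then 6 else 3) * 7)))
step 4: [let@0.1.0] ((2 - ((\v.4) (\w.5))) == ((let p = ((\q.q) false) in ((\r.3) true)) * ((if true then 6 else 3) * 7)))
step 5: [beta@0.1] ((2 - 4) == ((let p = ((\q.q) false) in ((\r.3) true)) * ((if true then 6 else 3) * 7)))
step 6: [delta@0] (-2 == ((let p = ((\q.q) false) in ((\r.3) true)) * ((if true then 6 else 3) * 7)))
step 7: [beta@1.0.0] (-2 == ((let p = false in ((\r.3) true)) * ((if true then 6 else 3) * 7)))
step 8: [let@1.0] (-2 == (((\r.3) true) * ((if true then 6 else 3) * 7)))
step 9: [beta@1.0] (-2 == (3 * ((if true then 6 else 3) * 7)))
step 10: [if@1.1.0] (-2 == (3 * (6 * 7)))
step 11: [delta@1.1] (-2 == (3 * 42))
step 12: [delta@1] (-2 == 126)
step 13: [delta@root] false

Answer: false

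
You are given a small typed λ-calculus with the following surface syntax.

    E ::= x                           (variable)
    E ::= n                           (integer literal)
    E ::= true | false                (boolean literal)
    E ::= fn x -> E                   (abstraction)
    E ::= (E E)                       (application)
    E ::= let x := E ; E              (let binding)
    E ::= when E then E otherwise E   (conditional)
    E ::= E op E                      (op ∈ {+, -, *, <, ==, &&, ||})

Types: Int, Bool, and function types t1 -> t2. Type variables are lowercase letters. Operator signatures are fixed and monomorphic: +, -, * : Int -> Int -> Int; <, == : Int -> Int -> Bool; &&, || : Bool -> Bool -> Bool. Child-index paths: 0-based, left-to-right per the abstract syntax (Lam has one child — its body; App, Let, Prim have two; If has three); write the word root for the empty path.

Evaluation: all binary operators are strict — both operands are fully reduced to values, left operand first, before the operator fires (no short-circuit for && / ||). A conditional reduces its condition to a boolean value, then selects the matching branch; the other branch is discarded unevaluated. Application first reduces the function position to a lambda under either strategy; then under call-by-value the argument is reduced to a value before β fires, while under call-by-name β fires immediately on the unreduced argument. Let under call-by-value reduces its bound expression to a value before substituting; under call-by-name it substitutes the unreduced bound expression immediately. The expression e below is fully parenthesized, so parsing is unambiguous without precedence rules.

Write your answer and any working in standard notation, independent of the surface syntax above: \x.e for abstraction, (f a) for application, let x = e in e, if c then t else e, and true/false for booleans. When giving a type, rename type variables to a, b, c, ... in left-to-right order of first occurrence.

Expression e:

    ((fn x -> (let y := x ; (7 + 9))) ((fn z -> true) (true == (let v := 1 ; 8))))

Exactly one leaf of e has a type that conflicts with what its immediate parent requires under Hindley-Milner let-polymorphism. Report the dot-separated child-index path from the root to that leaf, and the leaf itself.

Answer: 1.1.0 : true

Trace:
x : a
let y : a
  unify Int ~ Int
  unify Int ~ Int
\x._ : a -> Int
\z._ : b -> Bool
  unify Bool ~ Int
  FAIL: mismatch Bool ~ Int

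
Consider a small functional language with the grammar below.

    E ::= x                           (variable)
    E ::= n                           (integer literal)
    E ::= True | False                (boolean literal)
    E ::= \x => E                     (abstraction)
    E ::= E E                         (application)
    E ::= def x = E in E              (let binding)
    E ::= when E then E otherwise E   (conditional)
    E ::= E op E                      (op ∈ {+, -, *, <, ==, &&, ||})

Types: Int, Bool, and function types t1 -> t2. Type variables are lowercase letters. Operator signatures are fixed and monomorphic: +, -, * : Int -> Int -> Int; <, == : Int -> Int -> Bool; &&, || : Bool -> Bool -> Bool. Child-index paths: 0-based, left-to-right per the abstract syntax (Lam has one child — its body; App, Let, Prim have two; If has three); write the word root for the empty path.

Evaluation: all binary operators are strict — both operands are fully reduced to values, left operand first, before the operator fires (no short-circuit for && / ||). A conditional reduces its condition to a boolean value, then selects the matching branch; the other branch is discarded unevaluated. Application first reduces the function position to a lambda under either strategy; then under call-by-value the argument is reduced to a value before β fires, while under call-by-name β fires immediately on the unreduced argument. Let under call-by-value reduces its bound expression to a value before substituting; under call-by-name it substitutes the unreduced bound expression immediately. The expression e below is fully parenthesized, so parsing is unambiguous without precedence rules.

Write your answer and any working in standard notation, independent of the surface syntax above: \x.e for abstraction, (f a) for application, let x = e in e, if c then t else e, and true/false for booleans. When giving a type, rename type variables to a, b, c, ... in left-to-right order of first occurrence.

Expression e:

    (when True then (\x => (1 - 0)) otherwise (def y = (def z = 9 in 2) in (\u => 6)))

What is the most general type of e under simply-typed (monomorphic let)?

Answer: a -> Int

Derivation:
  unify Bool ~ Bool
  unify Int ~ Int
  unify Int ~ Int
\x._ : a -> Int
let z : Int
let y : Int
\u._ : b -> Int
  unify a -> Int ~ b -> Int
  unify a ~ b
  unify Int ~ Int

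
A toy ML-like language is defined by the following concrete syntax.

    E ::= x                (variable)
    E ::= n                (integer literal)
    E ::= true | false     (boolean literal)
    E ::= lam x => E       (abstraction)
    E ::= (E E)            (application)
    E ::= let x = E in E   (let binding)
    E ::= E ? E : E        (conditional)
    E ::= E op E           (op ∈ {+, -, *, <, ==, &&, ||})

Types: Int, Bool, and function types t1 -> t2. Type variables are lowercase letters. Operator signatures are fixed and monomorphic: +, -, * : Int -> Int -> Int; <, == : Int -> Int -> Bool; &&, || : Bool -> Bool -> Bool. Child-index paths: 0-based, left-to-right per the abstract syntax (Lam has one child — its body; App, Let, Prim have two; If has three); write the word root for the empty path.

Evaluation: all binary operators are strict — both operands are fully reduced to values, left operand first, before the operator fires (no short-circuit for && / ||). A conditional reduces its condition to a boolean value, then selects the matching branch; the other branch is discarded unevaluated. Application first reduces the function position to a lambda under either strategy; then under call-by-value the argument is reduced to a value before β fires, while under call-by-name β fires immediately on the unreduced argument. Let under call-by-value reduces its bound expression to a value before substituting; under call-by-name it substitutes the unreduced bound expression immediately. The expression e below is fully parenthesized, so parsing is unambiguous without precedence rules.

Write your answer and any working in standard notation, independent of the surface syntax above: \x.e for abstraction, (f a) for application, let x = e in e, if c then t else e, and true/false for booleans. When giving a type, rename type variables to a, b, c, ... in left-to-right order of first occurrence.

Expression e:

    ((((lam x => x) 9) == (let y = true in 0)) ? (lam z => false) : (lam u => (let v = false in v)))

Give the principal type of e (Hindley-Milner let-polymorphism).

Derivation:
x : a
\x._ : a -> a
  unify a -> a ~ Int -> b
  unify a ~ Int
  unify Int ~ b
_ _ : Int
  unify Int ~ Int
let y : Bool
  unify Int ~ Int
  unify Bool ~ Bool
\z._ : c -> Bool
let v : Bool
v : Bool
\u._ : d -> Bool
  unify c -> Bool ~ d -> Bool
  unify c ~ d
  unify Bool ~ Bool

Answer: a -> Bool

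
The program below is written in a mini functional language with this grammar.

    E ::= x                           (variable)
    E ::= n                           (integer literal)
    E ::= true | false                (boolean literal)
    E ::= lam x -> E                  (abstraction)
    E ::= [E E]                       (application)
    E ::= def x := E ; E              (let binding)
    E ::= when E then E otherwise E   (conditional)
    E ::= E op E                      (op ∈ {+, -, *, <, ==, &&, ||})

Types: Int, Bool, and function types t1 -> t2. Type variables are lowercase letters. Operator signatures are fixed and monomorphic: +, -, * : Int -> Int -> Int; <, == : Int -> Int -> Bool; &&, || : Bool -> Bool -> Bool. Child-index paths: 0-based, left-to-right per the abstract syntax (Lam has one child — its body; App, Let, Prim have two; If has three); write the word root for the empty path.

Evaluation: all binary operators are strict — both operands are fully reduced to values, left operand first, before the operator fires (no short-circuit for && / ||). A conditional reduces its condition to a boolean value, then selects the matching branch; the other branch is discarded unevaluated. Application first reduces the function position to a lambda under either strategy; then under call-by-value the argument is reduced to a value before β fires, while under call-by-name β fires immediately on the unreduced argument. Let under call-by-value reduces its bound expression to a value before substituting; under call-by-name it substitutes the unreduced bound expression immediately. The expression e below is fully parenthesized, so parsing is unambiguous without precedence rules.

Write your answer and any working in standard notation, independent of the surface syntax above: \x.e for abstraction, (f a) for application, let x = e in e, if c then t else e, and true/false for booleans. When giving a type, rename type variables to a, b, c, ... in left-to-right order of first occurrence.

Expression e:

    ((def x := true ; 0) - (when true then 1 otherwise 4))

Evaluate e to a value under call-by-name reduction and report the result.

Answer: -1

Derivation:
step 0: ((let x = true in 0) - (if true then 1 else 4))
step 1: [let@0] (0 - (if true then 1 else 4))
step 2: [if@1] (0 - 1)
step 3: [delta@root] -1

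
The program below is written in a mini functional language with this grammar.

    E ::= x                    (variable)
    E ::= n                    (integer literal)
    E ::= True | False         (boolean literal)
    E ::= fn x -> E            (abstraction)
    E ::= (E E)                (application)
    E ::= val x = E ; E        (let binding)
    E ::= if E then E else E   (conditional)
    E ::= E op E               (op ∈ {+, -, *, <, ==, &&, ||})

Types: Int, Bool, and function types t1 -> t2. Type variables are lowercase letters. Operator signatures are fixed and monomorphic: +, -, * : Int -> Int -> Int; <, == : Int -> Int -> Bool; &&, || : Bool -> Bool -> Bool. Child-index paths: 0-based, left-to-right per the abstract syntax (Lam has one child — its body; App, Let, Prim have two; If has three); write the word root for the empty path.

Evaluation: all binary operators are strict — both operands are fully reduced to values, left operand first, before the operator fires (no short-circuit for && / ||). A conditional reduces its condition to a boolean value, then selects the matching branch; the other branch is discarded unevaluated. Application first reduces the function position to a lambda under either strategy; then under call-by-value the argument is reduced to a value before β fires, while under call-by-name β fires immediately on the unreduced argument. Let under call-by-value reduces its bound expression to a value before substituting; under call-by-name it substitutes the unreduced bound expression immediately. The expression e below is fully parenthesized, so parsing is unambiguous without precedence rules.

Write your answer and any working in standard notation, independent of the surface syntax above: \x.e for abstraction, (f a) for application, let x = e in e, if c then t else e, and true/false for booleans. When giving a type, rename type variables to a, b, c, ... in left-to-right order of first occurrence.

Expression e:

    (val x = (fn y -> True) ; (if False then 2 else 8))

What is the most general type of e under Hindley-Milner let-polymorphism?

Answer: Int

Working:
\y._ : a -> Bool
let x : forall. a -> Bool
  unify Bool ~ Bool
  unify Int ~ Int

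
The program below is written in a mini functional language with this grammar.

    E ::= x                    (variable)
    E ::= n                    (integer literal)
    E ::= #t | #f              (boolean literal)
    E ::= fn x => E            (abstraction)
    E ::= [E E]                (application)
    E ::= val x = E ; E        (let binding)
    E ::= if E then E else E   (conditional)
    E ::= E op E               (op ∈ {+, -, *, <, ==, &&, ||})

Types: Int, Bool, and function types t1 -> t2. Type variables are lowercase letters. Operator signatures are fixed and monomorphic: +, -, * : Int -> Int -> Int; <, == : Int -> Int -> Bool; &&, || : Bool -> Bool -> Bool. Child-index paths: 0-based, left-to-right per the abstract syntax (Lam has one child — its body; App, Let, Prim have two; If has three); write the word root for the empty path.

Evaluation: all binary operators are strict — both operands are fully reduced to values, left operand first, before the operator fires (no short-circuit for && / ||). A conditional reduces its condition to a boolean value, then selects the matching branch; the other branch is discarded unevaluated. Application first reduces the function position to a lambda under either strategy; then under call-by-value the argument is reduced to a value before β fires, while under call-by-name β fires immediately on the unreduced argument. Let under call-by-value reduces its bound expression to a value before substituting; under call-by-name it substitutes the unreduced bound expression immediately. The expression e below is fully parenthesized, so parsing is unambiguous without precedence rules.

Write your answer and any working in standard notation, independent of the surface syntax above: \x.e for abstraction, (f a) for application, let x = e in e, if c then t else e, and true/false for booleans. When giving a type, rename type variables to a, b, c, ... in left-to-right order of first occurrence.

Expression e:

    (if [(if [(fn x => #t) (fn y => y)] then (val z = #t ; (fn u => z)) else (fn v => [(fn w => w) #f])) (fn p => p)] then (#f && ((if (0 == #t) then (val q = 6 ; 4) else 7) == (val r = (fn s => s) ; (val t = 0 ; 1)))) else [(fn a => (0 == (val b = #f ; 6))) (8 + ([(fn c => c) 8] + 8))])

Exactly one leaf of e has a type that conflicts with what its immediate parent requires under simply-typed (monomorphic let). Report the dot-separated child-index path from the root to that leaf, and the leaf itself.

Working:
\x._ : a -> Bool
y : b
\y._ : b -> b
  unify a -> Bool ~ (b -> b) -> c
  unify a ~ b -> b
  unify Bool ~ c
_ _ : Bool
  unify Bool ~ Bool
let z : Bool
z : Bool
\u._ : d -> Bool
w : f
\w._ : f -> f
  unify f -> f ~ Bool -> g
  unify f ~ Bool
  unify Bool ~ g
_ _ : Bool
\v._ : e -> Bool
  unify d -> Bool ~ e -> Bool
  unify d ~ e
  unify Bool ~ Bool
p : h
\p._ : h -> h
  unify e -> Bool ~ (h -> h) -> i
  unify e ~ h -> h
  unify Bool ~ i
_ _ : Bool
  unify Bool ~ Bool
  unify Bool ~ Bool
  unify Int ~ Int
  unify Bool ~ Int
  FAIL: mismatch Bool ~ Int

Answer: 1.1.0.0.1 : true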